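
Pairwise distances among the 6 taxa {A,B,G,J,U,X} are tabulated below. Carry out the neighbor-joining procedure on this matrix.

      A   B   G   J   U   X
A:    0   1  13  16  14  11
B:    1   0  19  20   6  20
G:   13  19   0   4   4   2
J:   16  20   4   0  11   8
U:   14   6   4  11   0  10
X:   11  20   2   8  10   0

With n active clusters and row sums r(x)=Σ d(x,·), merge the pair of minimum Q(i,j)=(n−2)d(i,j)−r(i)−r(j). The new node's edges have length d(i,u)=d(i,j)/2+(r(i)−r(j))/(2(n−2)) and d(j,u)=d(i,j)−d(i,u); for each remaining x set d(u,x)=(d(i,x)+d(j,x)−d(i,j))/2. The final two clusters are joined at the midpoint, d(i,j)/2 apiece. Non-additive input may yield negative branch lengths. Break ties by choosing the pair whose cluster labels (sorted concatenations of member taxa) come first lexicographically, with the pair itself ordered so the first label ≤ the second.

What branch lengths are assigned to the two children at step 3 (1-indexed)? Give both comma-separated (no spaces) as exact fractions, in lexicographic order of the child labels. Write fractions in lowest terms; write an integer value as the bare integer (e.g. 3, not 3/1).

step 1: merge (A,B) at d=1, Q=-117; branch lengths A→-7/8, B→15/8; new cluster AB
  updated: d(AB,G)=31/2, d(AB,J)=35/2, d(AB,U)=19/2, d(AB,X)=15
step 2: merge (AB,U) at d=19/2, Q=-127/2; branch lengths AB→103/12, U→11/12; new cluster ABU
  updated: d(ABU,G)=5, d(ABU,J)=19/2, d(ABU,X)=31/4
step 3: merge (ABU,J) at d=19/2, Q=-99/4; branch lengths ABU→79/16, J→73/16; new cluster ABJU
  updated: d(ABJU,G)=-1/4, d(ABJU,X)=25/8
step 4: merge (ABJU,G) at d=-1/4, Q=-39/8; branch lengths ABJU→7/16, G→-11/16; new cluster ABGJU
  updated: d(ABGJU,X)=43/16
step 5: merge (ABGJU,X) at d=43/16; branch lengths ABGJU→43/32, X→43/32; new cluster ABGJUX
final tree: (((((A:-7/8,B:15/8):103/12,U:11/12):79/16,J:73/16):7/16,G:-11/16):43/32,X:43/32)
total length: 359/16

79/16,73/16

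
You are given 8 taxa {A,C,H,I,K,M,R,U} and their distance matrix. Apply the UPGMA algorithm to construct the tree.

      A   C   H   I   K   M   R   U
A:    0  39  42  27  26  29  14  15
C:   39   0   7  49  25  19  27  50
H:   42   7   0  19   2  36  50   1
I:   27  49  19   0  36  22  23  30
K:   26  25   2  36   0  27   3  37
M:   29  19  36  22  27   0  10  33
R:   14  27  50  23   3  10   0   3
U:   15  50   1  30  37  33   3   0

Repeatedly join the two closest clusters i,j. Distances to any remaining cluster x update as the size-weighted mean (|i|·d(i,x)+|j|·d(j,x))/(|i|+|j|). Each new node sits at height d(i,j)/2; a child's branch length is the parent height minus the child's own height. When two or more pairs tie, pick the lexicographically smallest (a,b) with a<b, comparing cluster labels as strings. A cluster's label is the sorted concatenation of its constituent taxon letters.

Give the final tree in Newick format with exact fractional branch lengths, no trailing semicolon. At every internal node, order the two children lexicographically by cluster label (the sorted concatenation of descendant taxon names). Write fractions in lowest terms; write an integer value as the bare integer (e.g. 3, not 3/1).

(((A:23/2,((K:3/2,R:3/2):31/4,M:37/4):9/4):25/12,((H:1/2,U:1/2):47/4,I:49/4):4/3):155/84,C:108/7)

1. join H+U (d=1) ⇒ HU; edges |H|=1/2, |U|=1/2
  updated: d(A,HU)=57/2, d(C,HU)=57/2, d(HU,I)=49/2, d(HU,K)=39/2, d(HU,M)=69/2, d(HU,R)=53/2
2. join K+R (d=3) ⇒ KR; edges |K|=3/2, |R|=3/2
  updated: d(A,KR)=20, d(C,KR)=26, d(HU,KR)=23, d(I,KR)=59/2, d(KR,M)=37/2
3. join KR+M (d=37/2) ⇒ KMR; edges |KR|=31/4, |M|=37/4
  updated: d(A,KMR)=23, d(C,KMR)=71/3, d(HU,KMR)=161/6, d(I,KMR)=27
4. join A+KMR (d=23) ⇒ AKMR; edges |A|=23/2, |KMR|=9/4
  updated: d(AKMR,C)=55/2, d(AKMR,HU)=109/4, d(AKMR,I)=27
5. join HU+I (d=49/2) ⇒ HIU; edges |HU|=47/4, |I|=49/4
  updated: d(AKMR,HIU)=163/6, d(C,HIU)=106/3
6. join AKMR+HIU (d=163/6) ⇒ AHIKMRU; edges |AKMR|=25/12, |HIU|=4/3
  updated: d(AHIKMRU,C)=216/7
7. join AHIKMRU+C (d=216/7) ⇒ ACHIKMRU; edges |AHIKMRU|=155/84, |C|=108/7
final tree: (((A:23/2,((K:3/2,R:3/2):31/4,M:37/4):9/4):25/12,((H:1/2,U:1/2):47/4,I:49/4):4/3):155/84,C:108/7)
total length: 6673/84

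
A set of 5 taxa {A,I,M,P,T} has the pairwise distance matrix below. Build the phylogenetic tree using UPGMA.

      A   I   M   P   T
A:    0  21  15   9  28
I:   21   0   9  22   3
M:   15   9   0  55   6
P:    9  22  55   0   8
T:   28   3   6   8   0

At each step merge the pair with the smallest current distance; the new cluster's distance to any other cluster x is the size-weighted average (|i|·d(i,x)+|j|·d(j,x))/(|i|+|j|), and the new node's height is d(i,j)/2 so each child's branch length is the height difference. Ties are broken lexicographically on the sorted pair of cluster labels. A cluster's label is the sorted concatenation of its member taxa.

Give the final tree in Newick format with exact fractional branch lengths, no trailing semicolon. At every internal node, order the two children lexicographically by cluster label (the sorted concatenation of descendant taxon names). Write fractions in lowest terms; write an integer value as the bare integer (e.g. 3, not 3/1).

iteration 1: select I,T (d=3); attach at lengths (3/2, 3/2); label the merged cluster IT
  updated: d(A,IT)=49/2, d(IT,M)=15/2, d(IT,P)=15
iteration 2: select IT,M (d=15/2); attach at lengths (9/4, 15/4); label the merged cluster IMT
  updated: d(A,IMT)=64/3, d(IMT,P)=85/3
iteration 3: select A,P (d=9); attach at lengths (9/2, 9/2); label the merged cluster AP
  updated: d(AP,IMT)=149/6
iteration 4: select AP,IMT (d=149/6); attach at lengths (95/12, 26/3); label the merged cluster AIMPT
final tree: ((A:9/2,P:9/2):95/12,((I:3/2,T:3/2):9/4,M:15/4):26/3)
total length: 415/12

((A:9/2,P:9/2):95/12,((I:3/2,T:3/2):9/4,M:15/4):26/3)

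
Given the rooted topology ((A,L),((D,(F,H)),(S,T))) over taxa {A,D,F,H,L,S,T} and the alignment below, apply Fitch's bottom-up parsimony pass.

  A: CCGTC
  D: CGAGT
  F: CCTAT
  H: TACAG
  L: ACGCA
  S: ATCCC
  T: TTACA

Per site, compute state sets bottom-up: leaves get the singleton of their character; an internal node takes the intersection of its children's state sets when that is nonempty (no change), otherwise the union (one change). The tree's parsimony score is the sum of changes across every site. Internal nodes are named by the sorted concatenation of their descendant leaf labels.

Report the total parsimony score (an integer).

18

[col 0] AL: children A:{C}, L:{A} ∪→ {A,C}; cost 1
[col 0] FH: children F:{C}, H:{T} ∪→ {C,T}; cost 1
[col 0] DFH: children D:{C}, FH:{C,T} ∩→ {C}; cost 0
[col 0] ST: children S:{A}, T:{T} ∪→ {A,T}; cost 1
[col 0] DFHST: children DFH:{C}, ST:{A,T} ∪→ {A,C,T}; cost 1
[col 0] ADFHLST: children AL:{A,C}, DFHST:{A,C,T} ∩→ {A,C}; cost 0
[col 1] AL: children A:{C}, L:{C} ∩→ {C}; cost 0
[col 1] FH: children F:{C}, H:{A} ∪→ {A,C}; cost 1
[col 1] DFH: children D:{G}, FH:{A,C} ∪→ {A,C,G}; cost 1
[col 1] ST: children S:{T}, T:{T} ∩→ {T}; cost 0
[col 1] DFHST: children DFH:{A,C,G}, ST:{T} ∪→ {A,C,G,T}; cost 1
[col 1] ADFHLST: children AL:{C}, DFHST:{A,C,G,T} ∩→ {C}; cost 0
[col 2] AL: children A:{G}, L:{G} ∩→ {G}; cost 0
[col 2] FH: children F:{T}, H:{C} ∪→ {C,T}; cost 1
[col 2] DFH: children D:{A}, FH:{C,T} ∪→ {A,C,T}; cost 1
[col 2] ST: children S:{C}, T:{A} ∪→ {A,C}; cost 1
[col 2] DFHST: children DFH:{A,C,T}, ST:{A,C} ∩→ {A,C}; cost 0
[col 2] ADFHLST: children AL:{G}, DFHST:{A,C} ∪→ {A,C,G}; cost 1
[col 3] AL: children A:{T}, L:{C} ∪→ {C,T}; cost 1
[col 3] FH: children F:{A}, H:{A} ∩→ {A}; cost 0
[col 3] DFH: children D:{G}, FH:{A} ∪→ {A,G}; cost 1
[col 3] ST: children S:{C}, T:{C} ∩→ {C}; cost 0
[col 3] DFHST: children DFH:{A,G}, ST:{C} ∪→ {A,C,G}; cost 1
[col 3] ADFHLST: children AL:{C,T}, DFHST:{A,C,G} ∩→ {C}; cost 0
[col 4] AL: children A:{C}, L:{A} ∪→ {A,C}; cost 1
[col 4] FH: children F:{T}, H:{G} ∪→ {G,T}; cost 1
[col 4] DFH: children D:{T}, FH:{G,T} ∩→ {T}; cost 0
[col 4] ST: children S:{C}, T:{A} ∪→ {A,C}; cost 1
[col 4] DFHST: children DFH:{T}, ST:{A,C} ∪→ {A,C,T}; cost 1
[col 4] ADFHLST: children AL:{A,C}, DFHST:{A,C,T} ∩→ {A,C}; cost 0
per-site changes: [4, 3, 4, 3, 4]; total = 18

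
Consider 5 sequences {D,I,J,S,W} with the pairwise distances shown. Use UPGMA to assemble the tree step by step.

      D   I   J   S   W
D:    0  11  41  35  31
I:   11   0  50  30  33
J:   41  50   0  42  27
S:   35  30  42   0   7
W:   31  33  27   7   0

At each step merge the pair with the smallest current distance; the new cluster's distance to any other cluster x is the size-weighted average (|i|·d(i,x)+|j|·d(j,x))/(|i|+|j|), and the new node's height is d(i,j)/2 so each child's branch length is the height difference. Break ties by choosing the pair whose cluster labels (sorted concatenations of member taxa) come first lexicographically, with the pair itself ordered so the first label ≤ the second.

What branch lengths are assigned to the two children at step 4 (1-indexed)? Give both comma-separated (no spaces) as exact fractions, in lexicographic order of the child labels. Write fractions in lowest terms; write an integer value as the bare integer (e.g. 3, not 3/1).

iteration 1: select S,W (d=7); attach at lengths (7/2, 7/2); label the merged cluster SW
  updated: d(D,SW)=33, d(I,SW)=63/2, d(J,SW)=69/2
iteration 2: select D,I (d=11); attach at lengths (11/2, 11/2); label the merged cluster DI
  updated: d(DI,J)=91/2, d(DI,SW)=129/4
iteration 3: select DI,SW (d=129/4); attach at lengths (85/8, 101/8); label the merged cluster DISW
  updated: d(DISW,J)=40
iteration 4: select DISW,J (d=40); attach at lengths (31/8, 20); label the merged cluster DIJSW
final tree: (((D:11/2,I:11/2):85/8,(S:7/2,W:7/2):101/8):31/8,J:20)
total length: 521/8

31/8,20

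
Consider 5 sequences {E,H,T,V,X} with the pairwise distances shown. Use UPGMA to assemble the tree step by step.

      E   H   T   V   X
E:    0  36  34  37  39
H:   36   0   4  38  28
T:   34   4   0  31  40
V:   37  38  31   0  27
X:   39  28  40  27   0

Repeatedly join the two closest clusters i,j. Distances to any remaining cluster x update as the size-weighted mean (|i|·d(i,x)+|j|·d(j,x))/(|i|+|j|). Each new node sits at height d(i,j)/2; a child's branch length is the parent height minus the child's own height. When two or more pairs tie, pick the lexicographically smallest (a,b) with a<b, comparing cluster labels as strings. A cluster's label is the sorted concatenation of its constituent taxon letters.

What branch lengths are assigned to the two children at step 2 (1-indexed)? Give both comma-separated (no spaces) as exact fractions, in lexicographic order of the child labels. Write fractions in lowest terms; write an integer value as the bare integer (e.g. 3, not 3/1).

1. join H+T (d=4) ⇒ HT; edges |H|=2, |T|=2
  updated: d(E,HT)=35, d(HT,V)=69/2, d(HT,X)=34
2. join V+X (d=27) ⇒ VX; edges |V|=27/2, |X|=27/2
  updated: d(E,VX)=38, d(HT,VX)=137/4
3. join HT+VX (d=137/4) ⇒ HTVX; edges |HT|=121/8, |VX|=29/8
  updated: d(E,HTVX)=73/2
4. join E+HTVX (d=73/2) ⇒ EHTVX; edges |E|=73/4, |HTVX|=9/8
final tree: (E:73/4,((H:2,T:2):121/8,(V:27/2,X:27/2):29/8):9/8)
total length: 553/8

27/2,27/2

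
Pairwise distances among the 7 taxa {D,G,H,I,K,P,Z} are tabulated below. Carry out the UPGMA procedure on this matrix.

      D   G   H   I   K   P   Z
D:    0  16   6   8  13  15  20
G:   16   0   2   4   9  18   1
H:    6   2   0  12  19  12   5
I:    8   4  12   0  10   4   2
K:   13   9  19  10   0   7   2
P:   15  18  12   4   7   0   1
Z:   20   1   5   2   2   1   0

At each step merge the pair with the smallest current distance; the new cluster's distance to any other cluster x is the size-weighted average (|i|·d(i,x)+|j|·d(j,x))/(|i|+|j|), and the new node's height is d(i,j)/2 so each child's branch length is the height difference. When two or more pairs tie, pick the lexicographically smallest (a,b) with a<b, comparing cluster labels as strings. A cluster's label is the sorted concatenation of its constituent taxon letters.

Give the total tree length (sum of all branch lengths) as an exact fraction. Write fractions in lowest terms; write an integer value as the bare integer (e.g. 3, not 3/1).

step 1: merge (G,Z) at d=1; branch lengths G→1/2, Z→1/2; new cluster GZ
  updated: d(D,GZ)=18, d(GZ,H)=7/2, d(GZ,I)=3, d(GZ,K)=11/2, d(GZ,P)=19/2
step 2: merge (GZ,I) at d=3; branch lengths GZ→1, I→3/2; new cluster GIZ
  updated: d(D,GIZ)=44/3, d(GIZ,H)=19/3, d(GIZ,K)=7, d(GIZ,P)=23/3
step 3: merge (D,H) at d=6; branch lengths D→3, H→3; new cluster DH
  updated: d(DH,GIZ)=21/2, d(DH,K)=16, d(DH,P)=27/2
step 4: merge (GIZ,K) at d=7; branch lengths GIZ→2, K→7/2; new cluster GIKZ
  updated: d(DH,GIKZ)=95/8, d(GIKZ,P)=15/2
step 5: merge (GIKZ,P) at d=15/2; branch lengths GIKZ→1/4, P→15/4; new cluster GIKPZ
  updated: d(DH,GIKPZ)=61/5
step 6: merge (DH,GIKPZ) at d=61/5; branch lengths DH→31/10, GIKPZ→47/20; new cluster DGHIKPZ
final tree: ((D:3,H:3):31/10,((((G:1/2,Z:1/2):1,I:3/2):2,K:7/2):1/4,P:15/4):47/20)
total length: 489/20

489/20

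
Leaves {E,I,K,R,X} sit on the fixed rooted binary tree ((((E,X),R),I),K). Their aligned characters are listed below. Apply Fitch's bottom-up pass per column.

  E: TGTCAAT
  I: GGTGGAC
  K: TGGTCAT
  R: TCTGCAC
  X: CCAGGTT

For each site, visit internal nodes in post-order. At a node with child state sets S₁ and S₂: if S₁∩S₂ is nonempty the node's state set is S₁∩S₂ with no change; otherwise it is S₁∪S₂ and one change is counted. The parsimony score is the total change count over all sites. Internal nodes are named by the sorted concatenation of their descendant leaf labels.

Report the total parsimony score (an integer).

[col 0] EX: children E:{T}, X:{C} ∪→ {C,T}; cost 1
[col 0] ERX: children EX:{C,T}, R:{T} ∩→ {T}; cost 0
[col 0] EIRX: children ERX:{T}, I:{G} ∪→ {G,T}; cost 1
[col 0] EIKRX: children EIRX:{G,T}, K:{T} ∩→ {T}; cost 0
[col 1] EX: children E:{G}, X:{C} ∪→ {C,G}; cost 1
[col 1] ERX: children EX:{C,G}, R:{C} ∩→ {C}; cost 0
[col 1] EIRX: children ERX:{C}, I:{G} ∪→ {C,G}; cost 1
[col 1] EIKRX: children EIRX:{C,G}, K:{G} ∩→ {G}; cost 0
[col 2] EX: children E:{T}, X:{A} ∪→ {A,T}; cost 1
[col 2] ERX: children EX:{A,T}, R:{T} ∩→ {T}; cost 0
[col 2] EIRX: children ERX:{T}, I:{T} ∩→ {T}; cost 0
[col 2] EIKRX: children EIRX:{T}, K:{G} ∪→ {G,T}; cost 1
[col 3] EX: children E:{C}, X:{G} ∪→ {C,G}; cost 1
[col 3] ERX: children EX:{C,G}, R:{G} ∩→ {G}; cost 0
[col 3] EIRX: children ERX:{G}, I:{G} ∩→ {G}; cost 0
[col 3] EIKRX: children EIRX:{G}, K:{T} ∪→ {G,T}; cost 1
[col 4] EX: children E:{A}, X:{G} ∪→ {A,G}; cost 1
[col 4] ERX: children EX:{A,G}, R:{C} ∪→ {A,C,G}; cost 1
[col 4] EIRX: children ERX:{A,C,G}, I:{G} ∩→ {G}; cost 0
[col 4] EIKRX: children EIRX:{G}, K:{C} ∪→ {C,G}; cost 1
[col 5] EX: children E:{A}, X:{T} ∪→ {A,T}; cost 1
[col 5] ERX: children EX:{A,T}, R:{A} ∩→ {A}; cost 0
[col 5] EIRX: children ERX:{A}, I:{A} ∩→ {A}; cost 0
[col 5] EIKRX: children EIRX:{A}, K:{A} ∩→ {A}; cost 0
[col 6] EX: children E:{T}, X:{T} ∩→ {T}; cost 0
[col 6] ERX: children EX:{T}, R:{C} ∪→ {C,T}; cost 1
[col 6] EIRX: children ERX:{C,T}, I:{C} ∩→ {C}; cost 0
[col 6] EIKRX: children EIRX:{C}, K:{T} ∪→ {C,T}; cost 1
per-site changes: [2, 2, 2, 2, 3, 1, 2]; total = 14

14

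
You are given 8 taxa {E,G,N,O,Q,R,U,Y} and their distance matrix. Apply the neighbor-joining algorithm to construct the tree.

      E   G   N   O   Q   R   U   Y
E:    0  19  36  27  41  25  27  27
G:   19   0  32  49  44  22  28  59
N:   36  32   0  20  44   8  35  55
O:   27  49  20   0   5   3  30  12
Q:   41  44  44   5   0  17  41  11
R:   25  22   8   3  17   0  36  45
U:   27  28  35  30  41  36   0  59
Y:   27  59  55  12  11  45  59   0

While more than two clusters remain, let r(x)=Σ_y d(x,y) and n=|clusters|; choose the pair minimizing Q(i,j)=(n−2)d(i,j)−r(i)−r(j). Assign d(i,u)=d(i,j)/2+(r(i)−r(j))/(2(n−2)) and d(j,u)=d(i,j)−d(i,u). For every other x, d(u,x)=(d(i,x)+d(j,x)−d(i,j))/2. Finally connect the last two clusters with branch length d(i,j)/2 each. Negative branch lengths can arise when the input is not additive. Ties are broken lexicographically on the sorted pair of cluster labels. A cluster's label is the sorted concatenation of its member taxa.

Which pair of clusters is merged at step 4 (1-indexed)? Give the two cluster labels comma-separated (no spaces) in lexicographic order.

1. join Q+Y (d=11, Q=-405) ⇒ QY; edges |Q|=1/12, |Y|=131/12
  updated: d(E,QY)=57/2, d(G,QY)=46, d(N,QY)=44, d(O,QY)=3, d(QY,R)=51/2, d(QY,U)=89/2
2. join O+QY (d=3, Q=-617/2) ⇒ OQY; edges |O|=-89/20, |QY|=149/20
  updated: d(E,OQY)=105/4, d(G,OQY)=46, d(N,OQY)=61/2, d(OQY,R)=51/4, d(OQY,U)=143/4
3. join N+R (d=8, Q=-853/4) ⇒ NR; edges |N|=279/32, |R|=-23/32
  updated: d(E,NR)=53/2, d(G,NR)=23, d(NR,OQY)=141/8, d(NR,U)=63/2
4. join NR+OQY (d=141/8, Q=-1371/8) ⇒ NOQRY; edges |NR|=69/16, |OQY|=213/16
  updated: d(E,NOQRY)=281/16, d(G,NOQRY)=411/16, d(NOQRY,U)=397/16
5. join E+G (d=19, Q=-393/4) ⇒ EG; edges |E|=231/32, |G|=377/32
  updated: d(EG,NOQRY)=97/8, d(EG,U)=18
6. join EG+NOQRY (d=97/8, Q=-879/16) ⇒ EGNOQRY; edges |EG|=85/32, |NOQRY|=303/32
  updated: d(EGNOQRY,U)=491/32
7. join EGNOQRY+U (d=491/32) ⇒ EGNOQRUY; edges |EGNOQRY|=491/64, |U|=491/64
final tree: (((E:231/32,G:377/32):85/32,((N:279/32,R:-23/32):69/16,(O:-89/20,(Q:1/12,Y:131/12):149/20):213/16):303/32):491/64,U:491/64)
total length: 2755/32

NR,OQY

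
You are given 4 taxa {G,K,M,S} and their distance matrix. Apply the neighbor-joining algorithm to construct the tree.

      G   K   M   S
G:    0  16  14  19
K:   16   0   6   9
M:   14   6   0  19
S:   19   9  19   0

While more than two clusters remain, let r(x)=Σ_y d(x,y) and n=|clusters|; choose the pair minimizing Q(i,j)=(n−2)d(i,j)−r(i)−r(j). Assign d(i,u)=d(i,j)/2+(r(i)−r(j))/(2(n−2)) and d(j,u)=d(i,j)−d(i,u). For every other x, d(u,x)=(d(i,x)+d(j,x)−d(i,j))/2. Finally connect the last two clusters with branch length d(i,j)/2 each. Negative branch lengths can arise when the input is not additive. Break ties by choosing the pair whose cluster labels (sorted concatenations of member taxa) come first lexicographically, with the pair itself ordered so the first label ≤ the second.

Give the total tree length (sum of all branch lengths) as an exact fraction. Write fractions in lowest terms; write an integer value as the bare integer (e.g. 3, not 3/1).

53/2

1. join G+M (d=14, Q=-60) ⇒ GM; edges |G|=19/2, |M|=9/2
  updated: d(GM,K)=4, d(GM,S)=12
2. join GM+K (d=4, Q=-25) ⇒ GKM; edges |GM|=7/2, |K|=1/2
  updated: d(GKM,S)=17/2
3. join GKM+S (d=17/2) ⇒ GKMS; edges |GKM|=17/4, |S|=17/4
final tree: (((G:19/2,M:9/2):7/2,K:1/2):17/4,S:17/4)
total length: 53/2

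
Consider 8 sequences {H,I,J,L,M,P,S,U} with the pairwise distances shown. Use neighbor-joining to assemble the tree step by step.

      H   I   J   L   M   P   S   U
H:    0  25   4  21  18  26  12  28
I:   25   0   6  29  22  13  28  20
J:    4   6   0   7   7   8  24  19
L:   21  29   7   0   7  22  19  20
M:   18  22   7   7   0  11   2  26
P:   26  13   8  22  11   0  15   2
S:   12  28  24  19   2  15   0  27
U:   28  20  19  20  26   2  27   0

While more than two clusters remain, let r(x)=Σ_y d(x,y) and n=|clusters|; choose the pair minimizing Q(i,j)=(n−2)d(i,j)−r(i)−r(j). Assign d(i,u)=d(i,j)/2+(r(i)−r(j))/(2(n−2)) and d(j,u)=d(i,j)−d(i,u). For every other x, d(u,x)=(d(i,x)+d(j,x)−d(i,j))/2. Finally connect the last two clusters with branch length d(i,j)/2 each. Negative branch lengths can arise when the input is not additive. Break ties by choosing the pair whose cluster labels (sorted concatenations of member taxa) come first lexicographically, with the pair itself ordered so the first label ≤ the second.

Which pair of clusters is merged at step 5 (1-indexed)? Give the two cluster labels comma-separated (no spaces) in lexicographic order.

step 1: merge (P,U) at d=2, Q=-227; branch lengths P→-11/4, U→19/4; new cluster PU
  updated: d(H,PU)=26, d(I,PU)=31/2, d(J,PU)=25/2, d(L,PU)=20, d(M,PU)=35/2, d(PU,S)=20
step 2: merge (M,S) at d=2, Q=-337/2; branch lengths M→-43/20, S→83/20; new cluster MS
  updated: d(H,MS)=14, d(I,MS)=24, d(J,MS)=29/2, d(L,MS)=12, d(MS,PU)=71/4
step 3: merge (I,PU) at d=31/2, Q=-517/4; branch lengths I→279/32, PU→217/32; new cluster IPU
  updated: d(H,IPU)=71/4, d(IPU,J)=3/2, d(IPU,L)=67/4, d(IPU,MS)=105/8
step 4: merge (L,MS) at d=12, Q=-595/8; branch lengths L→313/48, MS→263/48; new cluster LMS
  updated: d(H,LMS)=23/2, d(IPU,LMS)=143/16, d(J,LMS)=19/4
step 5: merge (H,J) at d=4, Q=-71/2; branch lengths H→31/4, J→-15/4; new cluster HJ
  updated: d(HJ,IPU)=61/8, d(HJ,LMS)=49/8
step 6: merge (HJ,IPU) at d=61/8, Q=-363/16; branch lengths HJ→77/32, IPU→167/32; new cluster HIJPU
  updated: d(HIJPU,LMS)=119/32
step 7: merge (HIJPU,LMS) at d=119/32; branch lengths HIJPU→119/64, LMS→119/64; new cluster HIJLMPSU
final tree: (((H:31/4,J:-15/4):77/32,(I:279/32,(P:-11/4,U:19/4):217/32):167/32):119/64,(L:313/48,(M:-43/20,S:83/20):263/48):119/64)
total length: 1499/32

H,J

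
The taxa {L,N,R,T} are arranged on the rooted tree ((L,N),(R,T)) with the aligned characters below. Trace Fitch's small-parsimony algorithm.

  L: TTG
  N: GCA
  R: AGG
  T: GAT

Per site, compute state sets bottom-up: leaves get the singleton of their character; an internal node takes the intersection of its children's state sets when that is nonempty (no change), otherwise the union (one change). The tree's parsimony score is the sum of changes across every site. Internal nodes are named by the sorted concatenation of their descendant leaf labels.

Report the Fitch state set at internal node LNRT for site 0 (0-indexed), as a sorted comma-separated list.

[col 0] LN: children L:{T}, N:{G} ∪→ {G,T}; cost 1
[col 0] RT: children R:{A}, T:{G} ∪→ {A,G}; cost 1
[col 0] LNRT: children LN:{G,T}, RT:{A,G} ∩→ {G}; cost 0
[col 1] LN: children L:{T}, N:{C} ∪→ {C,T}; cost 1
[col 1] RT: children R:{G}, T:{A} ∪→ {A,G}; cost 1
[col 1] LNRT: children LN:{C,T}, RT:{A,G} ∪→ {A,C,G,T}; cost 1
[col 2] LN: children L:{G}, N:{A} ∪→ {A,G}; cost 1
[col 2] RT: children R:{G}, T:{T} ∪→ {G,T}; cost 1
[col 2] LNRT: children LN:{A,G}, RT:{G,T} ∩→ {G}; cost 0
per-site changes: [2, 3, 2]; total = 7

G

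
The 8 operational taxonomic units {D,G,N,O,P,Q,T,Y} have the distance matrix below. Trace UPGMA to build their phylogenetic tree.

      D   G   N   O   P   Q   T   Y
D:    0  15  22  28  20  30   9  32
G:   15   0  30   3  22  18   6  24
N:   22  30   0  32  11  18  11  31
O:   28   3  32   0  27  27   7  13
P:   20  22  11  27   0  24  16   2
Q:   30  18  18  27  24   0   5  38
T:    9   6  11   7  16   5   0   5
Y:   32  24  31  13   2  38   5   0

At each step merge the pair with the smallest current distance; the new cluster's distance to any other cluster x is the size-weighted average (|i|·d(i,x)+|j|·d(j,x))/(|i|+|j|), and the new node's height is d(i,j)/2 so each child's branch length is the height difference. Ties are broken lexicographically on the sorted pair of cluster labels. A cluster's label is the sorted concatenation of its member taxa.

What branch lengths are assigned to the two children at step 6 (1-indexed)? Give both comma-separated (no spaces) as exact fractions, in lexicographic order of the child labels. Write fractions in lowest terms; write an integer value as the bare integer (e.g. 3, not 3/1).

1. join P+Y (d=2) ⇒ PY; edges |P|=1, |Y|=1
  updated: d(D,PY)=26, d(G,PY)=23, d(N,PY)=21, d(O,PY)=20, d(PY,Q)=31, d(PY,T)=21/2
2. join G+O (d=3) ⇒ GO; edges |G|=3/2, |O|=3/2
  updated: d(D,GO)=43/2, d(GO,N)=31, d(GO,PY)=43/2, d(GO,Q)=45/2, d(GO,T)=13/2
3. join Q+T (d=5) ⇒ QT; edges |Q|=5/2, |T|=5/2
  updated: d(D,QT)=39/2, d(GO,QT)=29/2, d(N,QT)=29/2, d(PY,QT)=83/4
4. join GO+QT (d=29/2) ⇒ GOQT; edges |GO|=23/4, |QT|=19/4
  updated: d(D,GOQT)=41/2, d(GOQT,N)=91/4, d(GOQT,PY)=169/8
5. join D+GOQT (d=41/2) ⇒ DGOQT; edges |D|=41/4, |GOQT|=3
  updated: d(DGOQT,N)=113/5, d(DGOQT,PY)=221/10
6. join N+PY (d=21) ⇒ NPY; edges |N|=21/2, |PY|=19/2
  updated: d(DGOQT,NPY)=334/15
7. join DGOQT+NPY (d=334/15) ⇒ DGNOPQTY; edges |DGOQT|=53/60, |NPY|=19/30
final tree: ((D:41/4,((G:3/2,O:3/2):23/4,(Q:5/2,T:5/2):19/4):3):53/60,(N:21/2,(P:1,Y:1):19/2):19/30)
total length: 829/15

21/2,19/2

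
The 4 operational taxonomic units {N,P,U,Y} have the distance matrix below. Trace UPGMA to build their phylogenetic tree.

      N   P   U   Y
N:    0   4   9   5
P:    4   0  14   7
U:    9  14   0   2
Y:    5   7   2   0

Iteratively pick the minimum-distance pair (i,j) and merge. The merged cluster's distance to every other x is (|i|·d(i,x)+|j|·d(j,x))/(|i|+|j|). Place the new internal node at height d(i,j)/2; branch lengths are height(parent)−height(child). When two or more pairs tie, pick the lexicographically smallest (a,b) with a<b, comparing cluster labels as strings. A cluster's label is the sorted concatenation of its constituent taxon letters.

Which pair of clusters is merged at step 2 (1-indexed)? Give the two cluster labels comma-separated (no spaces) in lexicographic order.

N,P

iteration 1: select U,Y (d=2); attach at lengths (1, 1); label the merged cluster UY
  updated: d(N,UY)=7, d(P,UY)=21/2
iteration 2: select N,P (d=4); attach at lengths (2, 2); label the merged cluster NP
  updated: d(NP,UY)=35/4
iteration 3: select NP,UY (d=35/4); attach at lengths (19/8, 27/8); label the merged cluster NPUY
final tree: ((N:2,P:2):19/8,(U:1,Y:1):27/8)
total length: 47/4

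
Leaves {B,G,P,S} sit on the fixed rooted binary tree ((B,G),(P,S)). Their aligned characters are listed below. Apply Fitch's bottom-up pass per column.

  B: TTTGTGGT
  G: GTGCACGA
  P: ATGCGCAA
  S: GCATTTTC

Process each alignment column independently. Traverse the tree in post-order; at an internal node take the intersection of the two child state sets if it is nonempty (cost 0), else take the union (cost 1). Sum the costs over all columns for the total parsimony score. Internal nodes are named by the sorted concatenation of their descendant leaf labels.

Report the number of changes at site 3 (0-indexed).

site 0, node BG: B={T} ∪ G={G} → {G,T} (+1)
site 0, node PS: P={A} ∪ S={G} → {A,G} (+1)
site 0, node BGPS: BG={G,T} ∩ PS={A,G} → {G} (+0)
site 1, node BG: B={T} ∩ G={T} → {T} (+0)
site 1, node PS: P={T} ∪ S={C} → {C,T} (+1)
site 1, node BGPS: BG={T} ∩ PS={C,T} → {T} (+0)
site 2, node BG: B={T} ∪ G={G} → {G,T} (+1)
site 2, node PS: P={G} ∪ S={A} → {A,G} (+1)
site 2, node BGPS: BG={G,T} ∩ PS={A,G} → {G} (+0)
site 3, node BG: B={G} ∪ G={C} → {C,G} (+1)
site 3, node PS: P={C} ∪ S={T} → {C,T} (+1)
site 3, node BGPS: BG={C,G} ∩ PS={C,T} → {C} (+0)
site 4, node BG: B={T} ∪ G={A} → {A,T} (+1)
site 4, node PS: P={G} ∪ S={T} → {G,T} (+1)
site 4, node BGPS: BG={A,T} ∩ PS={G,T} → {T} (+0)
site 5, node BG: B={G} ∪ G={C} → {C,G} (+1)
site 5, node PS: P={C} ∪ S={T} → {C,T} (+1)
site 5, node BGPS: BG={C,G} ∩ PS={C,T} → {C} (+0)
site 6, node BG: B={G} ∩ G={G} → {G} (+0)
site 6, node PS: P={A} ∪ S={T} → {A,T} (+1)
site 6, node BGPS: BG={G} ∪ PS={A,T} → {A,G,T} (+1)
site 7, node BG: B={T} ∪ G={A} → {A,T} (+1)
site 7, node PS: P={A} ∪ S={C} → {A,C} (+1)
site 7, node BGPS: BG={A,T} ∩ PS={A,C} → {A} (+0)
per-site changes: [2, 1, 2, 2, 2, 2, 2, 2]; total = 15

2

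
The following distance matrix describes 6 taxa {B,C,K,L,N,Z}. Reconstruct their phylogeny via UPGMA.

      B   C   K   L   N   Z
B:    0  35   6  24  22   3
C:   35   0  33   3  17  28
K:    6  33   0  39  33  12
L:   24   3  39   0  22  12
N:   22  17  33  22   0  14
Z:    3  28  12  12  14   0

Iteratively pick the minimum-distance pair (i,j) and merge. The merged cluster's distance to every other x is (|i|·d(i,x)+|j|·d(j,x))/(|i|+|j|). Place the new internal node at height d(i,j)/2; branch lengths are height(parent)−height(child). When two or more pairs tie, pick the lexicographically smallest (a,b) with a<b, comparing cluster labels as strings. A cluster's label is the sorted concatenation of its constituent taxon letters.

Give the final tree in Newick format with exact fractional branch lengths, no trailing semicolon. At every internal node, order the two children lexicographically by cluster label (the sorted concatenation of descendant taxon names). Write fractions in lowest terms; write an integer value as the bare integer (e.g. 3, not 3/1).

(((B:3/2,Z:3/2):3,K:9/2):53/6,((C:3/2,L:3/2):33/4,N:39/4):43/12)

step 1: merge (B,Z) at d=3; branch lengths B→3/2, Z→3/2; new cluster BZ
  updated: d(BZ,C)=63/2, d(BZ,K)=9, d(BZ,L)=18, d(BZ,N)=18
step 2: merge (C,L) at d=3; branch lengths C→3/2, L→3/2; new cluster CL
  updated: d(BZ,CL)=99/4, d(CL,K)=36, d(CL,N)=39/2
step 3: merge (BZ,K) at d=9; branch lengths BZ→3, K→9/2; new cluster BKZ
  updated: d(BKZ,CL)=57/2, d(BKZ,N)=23
step 4: merge (CL,N) at d=39/2; branch lengths CL→33/4, N→39/4; new cluster CLN
  updated: d(BKZ,CLN)=80/3
step 5: merge (BKZ,CLN) at d=80/3; branch lengths BKZ→53/6, CLN→43/12; new cluster BCKLNZ
final tree: (((B:3/2,Z:3/2):3,K:9/2):53/6,((C:3/2,L:3/2):33/4,N:39/4):43/12)
total length: 527/12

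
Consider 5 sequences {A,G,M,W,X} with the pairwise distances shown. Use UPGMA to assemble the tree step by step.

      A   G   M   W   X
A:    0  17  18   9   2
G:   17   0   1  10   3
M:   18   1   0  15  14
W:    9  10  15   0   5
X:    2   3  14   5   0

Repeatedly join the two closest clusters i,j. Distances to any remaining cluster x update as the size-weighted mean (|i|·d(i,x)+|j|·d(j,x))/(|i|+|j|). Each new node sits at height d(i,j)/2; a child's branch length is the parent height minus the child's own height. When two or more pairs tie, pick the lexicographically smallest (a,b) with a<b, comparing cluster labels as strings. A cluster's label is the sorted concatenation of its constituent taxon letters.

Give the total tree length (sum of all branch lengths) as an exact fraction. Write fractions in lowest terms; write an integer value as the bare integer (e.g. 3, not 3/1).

107/6

1. join G+M (d=1) ⇒ GM; edges |G|=1/2, |M|=1/2
  updated: d(A,GM)=35/2, d(GM,W)=25/2, d(GM,X)=17/2
2. join A+X (d=2) ⇒ AX; edges |A|=1, |X|=1
  updated: d(AX,GM)=13, d(AX,W)=7
3. join AX+W (d=7) ⇒ AWX; edges |AX|=5/2, |W|=7/2
  updated: d(AWX,GM)=77/6
4. join AWX+GM (d=77/6) ⇒ AGMWX; edges |AWX|=35/12, |GM|=71/12
final tree: (((A:1,X:1):5/2,W:7/2):35/12,(G:1/2,M:1/2):71/12)
total length: 107/6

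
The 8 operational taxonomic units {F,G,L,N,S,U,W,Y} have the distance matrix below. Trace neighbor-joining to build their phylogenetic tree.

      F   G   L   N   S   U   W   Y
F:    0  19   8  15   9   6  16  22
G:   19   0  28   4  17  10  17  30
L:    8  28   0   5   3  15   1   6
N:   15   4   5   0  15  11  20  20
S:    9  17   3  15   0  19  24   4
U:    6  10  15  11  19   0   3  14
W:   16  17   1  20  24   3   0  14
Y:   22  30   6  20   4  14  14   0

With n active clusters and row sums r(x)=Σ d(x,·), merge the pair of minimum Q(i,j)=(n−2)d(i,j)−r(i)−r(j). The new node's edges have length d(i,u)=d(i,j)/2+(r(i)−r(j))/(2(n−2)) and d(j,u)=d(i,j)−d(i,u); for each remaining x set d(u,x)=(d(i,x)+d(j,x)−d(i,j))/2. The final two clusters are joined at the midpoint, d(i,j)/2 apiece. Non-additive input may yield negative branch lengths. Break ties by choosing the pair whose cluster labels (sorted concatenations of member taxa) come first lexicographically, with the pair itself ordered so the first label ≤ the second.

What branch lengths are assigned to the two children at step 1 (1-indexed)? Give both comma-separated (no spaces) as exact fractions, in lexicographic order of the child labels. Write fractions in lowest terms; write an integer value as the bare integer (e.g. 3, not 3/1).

step 1: merge (G,N) at d=4, Q=-191; branch lengths G→59/12, N→-11/12; new cluster GN
  updated: d(F,GN)=15, d(GN,L)=29/2, d(GN,S)=14, d(GN,U)=17/2, d(GN,W)=33/2, d(GN,Y)=23
step 2: merge (S,Y) at d=4, Q=-136; branch lengths S→1, Y→3; new cluster SY
  updated: d(F,SY)=27/2, d(GN,SY)=33/2, d(L,SY)=5/2, d(SY,U)=29/2, d(SY,W)=17
step 3: merge (L,SY) at d=5/2, Q=-95; branch lengths L→-13/8, SY→33/8; new cluster LSY
  updated: d(F,LSY)=19/2, d(GN,LSY)=57/4, d(LSY,U)=27/2, d(LSY,W)=31/4
step 4: merge (U,W) at d=3, Q=-261/4; branch lengths U→-13/24, W→85/24; new cluster UW
  updated: d(F,UW)=19/2, d(GN,UW)=11, d(LSY,UW)=73/8
step 5: merge (F,LSY) at d=19/2, Q=-383/8; branch lengths F→161/32, LSY→143/32; new cluster FLSY
  updated: d(FLSY,GN)=79/8, d(FLSY,UW)=73/16
step 6: merge (FLSY,GN) at d=79/8, Q=-407/16; branch lengths FLSY→55/32, GN→261/32; new cluster FGLNSY
  updated: d(FGLNSY,UW)=91/32
step 7: merge (FGLNSY,UW) at d=91/32; branch lengths FGLNSY→91/64, UW→91/64; new cluster FGLNSUWY
final tree: (((F:161/32,(L:-13/8,(S:1,Y:3):33/8):143/32):55/32,(G:59/12,N:-11/12):261/32):91/64,(U:-13/24,W:85/24):91/64)
total length: 1143/32

59/12,-11/12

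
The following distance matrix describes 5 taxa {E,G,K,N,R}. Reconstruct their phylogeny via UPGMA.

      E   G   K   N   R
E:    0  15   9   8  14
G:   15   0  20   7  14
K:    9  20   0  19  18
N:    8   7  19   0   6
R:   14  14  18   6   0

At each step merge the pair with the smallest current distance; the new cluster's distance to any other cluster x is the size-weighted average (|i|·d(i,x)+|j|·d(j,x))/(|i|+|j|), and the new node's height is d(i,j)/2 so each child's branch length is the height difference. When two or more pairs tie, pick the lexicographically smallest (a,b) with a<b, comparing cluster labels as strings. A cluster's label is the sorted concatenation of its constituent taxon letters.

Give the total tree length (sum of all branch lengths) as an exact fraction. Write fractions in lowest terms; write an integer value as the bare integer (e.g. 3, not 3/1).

1. join N+R (d=6) ⇒ NR; edges |N|=3, |R|=3
  updated: d(E,NR)=11, d(G,NR)=21/2, d(K,NR)=37/2
2. join E+K (d=9) ⇒ EK; edges |E|=9/2, |K|=9/2
  updated: d(EK,G)=35/2, d(EK,NR)=59/4
3. join G+NR (d=21/2) ⇒ GNR; edges |G|=21/4, |NR|=9/4
  updated: d(EK,GNR)=47/3
4. join EK+GNR (d=47/3) ⇒ EGKNR; edges |EK|=10/3, |GNR|=31/12
final tree: ((E:9/2,K:9/2):10/3,(G:21/4,(N:3,R:3):9/4):31/12)
total length: 341/12

341/12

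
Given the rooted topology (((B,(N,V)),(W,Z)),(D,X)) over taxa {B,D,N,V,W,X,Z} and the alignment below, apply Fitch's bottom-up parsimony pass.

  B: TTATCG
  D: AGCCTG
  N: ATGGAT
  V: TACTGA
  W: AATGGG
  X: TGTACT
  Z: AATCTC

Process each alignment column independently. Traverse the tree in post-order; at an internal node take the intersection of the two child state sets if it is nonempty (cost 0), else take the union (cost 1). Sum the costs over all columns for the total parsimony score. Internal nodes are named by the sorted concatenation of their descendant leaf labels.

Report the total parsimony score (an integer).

site 0, node NV: N={A} ∪ V={T} → {A,T} (+1)
site 0, node BNV: B={T} ∩ NV={A,T} → {T} (+0)
site 0, node WZ: W={A} ∩ Z={A} → {A} (+0)
site 0, node BNVWZ: BNV={T} ∪ WZ={A} → {A,T} (+1)
site 0, node DX: D={A} ∪ X={T} → {A,T} (+1)
site 0, node BDNVWXZ: BNVWZ={A,T} ∩ DX={A,T} → {A,T} (+0)
site 1, node NV: N={T} ∪ V={A} → {A,T} (+1)
site 1, node BNV: B={T} ∩ NV={A,T} → {T} (+0)
site 1, node WZ: W={A} ∩ Z={A} → {A} (+0)
site 1, node BNVWZ: BNV={T} ∪ WZ={A} → {A,T} (+1)
site 1, node DX: D={G} ∩ X={G} → {G} (+0)
site 1, node BDNVWXZ: BNVWZ={A,T} ∪ DX={G} → {A,G,T} (+1)
site 2, node NV: N={G} ∪ V={C} → {C,G} (+1)
site 2, node BNV: B={A} ∪ NV={C,G} → {A,C,G} (+1)
site 2, node WZ: W={T} ∩ Z={T} → {T} (+0)
site 2, node BNVWZ: BNV={A,C,G} ∪ WZ={T} → {A,C,G,T} (+1)
site 2, node DX: D={C} ∪ X={T} → {C,T} (+1)
site 2, node BDNVWXZ: BNVWZ={A,C,G,T} ∩ DX={C,T} → {C,T} (+0)
site 3, node NV: N={G} ∪ V={T} → {G,T} (+1)
site 3, node BNV: B={T} ∩ NV={G,T} → {T} (+0)
site 3, node WZ: W={G} ∪ Z={C} → {C,G} (+1)
site 3, node BNVWZ: BNV={T} ∪ WZ={C,G} → {C,G,T} (+1)
site 3, node DX: D={C} ∪ X={A} → {A,C} (+1)
site 3, node BDNVWXZ: BNVWZ={C,G,T} ∩ DX={A,C} → {C} (+0)
site 4, node NV: N={A} ∪ V={G} → {A,G} (+1)
site 4, node BNV: B={C} ∪ NV={A,G} → {A,C,G} (+1)
site 4, node WZ: W={G} ∪ Z={T} → {G,T} (+1)
site 4, node BNVWZ: BNV={A,C,G} ∩ WZ={G,T} → {G} (+0)
site 4, node DX: D={T} ∪ X={C} → {C,T} (+1)
site 4, node BDNVWXZ: BNVWZ={G} ∪ DX={C,T} → {C,G,T} (+1)
site 5, node NV: N={T} ∪ V={A} → {A,T} (+1)
site 5, node BNV: B={G} ∪ NV={A,T} → {A,G,T} (+1)
site 5, node WZ: W={G} ∪ Z={C} → {C,G} (+1)
site 5, node BNVWZ: BNV={A,G,T} ∩ WZ={C,G} → {G} (+0)
site 5, node DX: D={G} ∪ X={T} → {G,T} (+1)
site 5, node BDNVWXZ: BNVWZ={G} ∩ DX={G,T} → {G} (+0)
per-site changes: [3, 3, 4, 4, 5, 4]; total = 23

23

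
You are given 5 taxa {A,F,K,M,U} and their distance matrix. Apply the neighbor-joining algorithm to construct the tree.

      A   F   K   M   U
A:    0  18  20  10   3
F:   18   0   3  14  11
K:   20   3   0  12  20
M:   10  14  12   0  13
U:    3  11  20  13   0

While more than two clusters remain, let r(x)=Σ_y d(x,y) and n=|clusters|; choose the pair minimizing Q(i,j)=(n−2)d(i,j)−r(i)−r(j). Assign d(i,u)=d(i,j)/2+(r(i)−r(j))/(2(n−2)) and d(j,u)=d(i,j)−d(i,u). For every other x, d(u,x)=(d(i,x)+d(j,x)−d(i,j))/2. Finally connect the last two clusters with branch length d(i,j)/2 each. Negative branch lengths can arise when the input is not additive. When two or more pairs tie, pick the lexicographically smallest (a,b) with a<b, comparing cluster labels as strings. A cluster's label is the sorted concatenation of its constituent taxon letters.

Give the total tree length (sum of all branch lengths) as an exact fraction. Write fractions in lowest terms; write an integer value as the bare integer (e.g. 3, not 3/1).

1. join F+K (d=3, Q=-92) ⇒ FK; edges |F|=0, |K|=3
  updated: d(A,FK)=35/2, d(FK,M)=23/2, d(FK,U)=14
2. join A+U (d=3, Q=-109/2) ⇒ AU; edges |A|=13/8, |U|=11/8
  updated: d(AU,FK)=57/4, d(AU,M)=10
3. join AU+FK (d=57/4, Q=-143/4) ⇒ AFKU; edges |AU|=51/8, |FK|=63/8
  updated: d(AFKU,M)=29/8
4. join AFKU+M (d=29/8) ⇒ AFKMU; edges |AFKU|=29/16, |M|=29/16
final tree: (((A:13/8,U:11/8):51/8,(F:0,K:3):63/8):29/16,M:29/16)
total length: 191/8

191/8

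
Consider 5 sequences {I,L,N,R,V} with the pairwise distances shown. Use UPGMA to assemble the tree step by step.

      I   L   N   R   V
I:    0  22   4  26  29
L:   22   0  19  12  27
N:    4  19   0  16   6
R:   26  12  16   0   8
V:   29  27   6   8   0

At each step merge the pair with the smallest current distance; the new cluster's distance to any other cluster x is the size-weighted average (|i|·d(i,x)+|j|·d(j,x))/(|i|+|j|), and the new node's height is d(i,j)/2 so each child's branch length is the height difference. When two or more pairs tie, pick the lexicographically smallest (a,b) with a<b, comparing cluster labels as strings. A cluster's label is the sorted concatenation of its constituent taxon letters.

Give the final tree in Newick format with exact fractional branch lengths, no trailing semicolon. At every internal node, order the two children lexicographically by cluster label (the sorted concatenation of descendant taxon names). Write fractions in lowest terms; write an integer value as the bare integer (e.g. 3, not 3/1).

(((I:2,N:2):61/8,(R:4,V:4):45/8):3/8,L:10)

step 1: merge (I,N) at d=4; branch lengths I→2, N→2; new cluster IN
  updated: d(IN,L)=41/2, d(IN,R)=21, d(IN,V)=35/2
step 2: merge (R,V) at d=8; branch lengths R→4, V→4; new cluster RV
  updated: d(IN,RV)=77/4, d(L,RV)=39/2
step 3: merge (IN,RV) at d=77/4; branch lengths IN→61/8, RV→45/8; new cluster INRV
  updated: d(INRV,L)=20
step 4: merge (INRV,L) at d=20; branch lengths INRV→3/8, L→10; new cluster ILNRV
final tree: (((I:2,N:2):61/8,(R:4,V:4):45/8):3/8,L:10)
total length: 285/8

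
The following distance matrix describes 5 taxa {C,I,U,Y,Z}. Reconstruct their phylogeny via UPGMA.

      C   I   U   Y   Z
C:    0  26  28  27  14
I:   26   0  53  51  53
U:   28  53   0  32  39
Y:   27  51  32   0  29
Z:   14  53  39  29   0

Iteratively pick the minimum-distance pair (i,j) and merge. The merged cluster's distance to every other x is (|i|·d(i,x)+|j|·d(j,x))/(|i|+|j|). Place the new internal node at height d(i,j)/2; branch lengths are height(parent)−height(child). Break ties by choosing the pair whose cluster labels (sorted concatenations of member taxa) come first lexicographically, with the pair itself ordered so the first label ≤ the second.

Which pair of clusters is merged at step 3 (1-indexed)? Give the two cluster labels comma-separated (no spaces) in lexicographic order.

CYZ,U

iteration 1: select C,Z (d=14); attach at lengths (7, 7); label the merged cluster CZ
  updated: d(CZ,I)=79/2, d(CZ,U)=67/2, d(CZ,Y)=28
iteration 2: select CZ,Y (d=28); attach at lengths (7, 14); label the merged cluster CYZ
  updated: d(CYZ,I)=130/3, d(CYZ,U)=33
iteration 3: select CYZ,U (d=33); attach at lengths (5/2, 33/2); label the merged cluster CUYZ
  updated: d(CUYZ,I)=183/4
iteration 4: select CUYZ,I (d=183/4); attach at lengths (51/8, 183/8); label the merged cluster CIUYZ
final tree: ((((C:7,Z:7):7,Y:14):5/2,U:33/2):51/8,I:183/8)
total length: 333/4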